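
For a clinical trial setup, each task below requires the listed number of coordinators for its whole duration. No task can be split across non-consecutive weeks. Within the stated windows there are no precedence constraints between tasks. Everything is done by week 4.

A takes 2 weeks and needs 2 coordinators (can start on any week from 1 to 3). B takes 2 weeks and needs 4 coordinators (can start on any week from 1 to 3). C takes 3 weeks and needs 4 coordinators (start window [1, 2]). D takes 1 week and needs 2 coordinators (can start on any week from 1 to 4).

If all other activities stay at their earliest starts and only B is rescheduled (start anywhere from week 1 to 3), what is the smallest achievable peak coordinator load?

B@1: w1:12  w2:10  w3:4  w4:0 → peak 12
B@2: w1:8  w2:10  w3:8  w4:0 → peak 10
B@3: w1:8  w2:6  w3:8  w4:4 → peak 8
Best is B@3, peak 8.

8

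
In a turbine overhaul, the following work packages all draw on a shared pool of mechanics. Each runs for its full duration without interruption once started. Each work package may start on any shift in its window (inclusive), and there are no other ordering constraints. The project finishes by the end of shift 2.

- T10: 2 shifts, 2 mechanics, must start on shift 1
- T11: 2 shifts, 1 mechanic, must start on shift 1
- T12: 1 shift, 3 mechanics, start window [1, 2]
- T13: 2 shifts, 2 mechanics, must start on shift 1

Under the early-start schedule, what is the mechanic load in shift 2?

At early start, shift 2 has: T10, T11, T13.
Demand: 2 + 1 + 2 = 5.

5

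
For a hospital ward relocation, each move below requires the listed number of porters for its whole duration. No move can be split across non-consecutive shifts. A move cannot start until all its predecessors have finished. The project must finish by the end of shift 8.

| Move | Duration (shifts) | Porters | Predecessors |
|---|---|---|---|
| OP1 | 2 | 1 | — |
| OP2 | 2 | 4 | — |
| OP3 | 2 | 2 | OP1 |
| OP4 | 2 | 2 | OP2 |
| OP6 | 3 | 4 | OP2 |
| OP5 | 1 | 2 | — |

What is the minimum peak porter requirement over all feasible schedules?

5

Early-start (OP1@1, OP2@1, OP3@3, OP4@3, OP6@3, OP5@1) gives peak 8: s1:7  s2:5  s3:8  s4:8  s5:4  s6:0  s7:0  s8:0.
Shift OP6→5, OP5→8.
Schedule OP1@1, OP2@1, OP3@3, OP4@3, OP6@5, OP5@8: s1:5  s2:5  s3:4  s4:4  s5:4  s6:4  s7:4  s8:2 — peak 5.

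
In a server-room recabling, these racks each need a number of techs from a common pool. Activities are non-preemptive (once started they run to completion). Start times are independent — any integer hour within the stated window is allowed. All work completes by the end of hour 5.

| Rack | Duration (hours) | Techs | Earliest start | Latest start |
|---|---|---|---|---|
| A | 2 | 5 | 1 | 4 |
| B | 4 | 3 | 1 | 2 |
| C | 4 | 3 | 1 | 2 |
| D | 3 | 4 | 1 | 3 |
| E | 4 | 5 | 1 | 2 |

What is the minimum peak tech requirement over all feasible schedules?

Early-start (A@1, B@1, C@1, D@1, E@1) gives peak 20: h1:20  h2:20  h3:15  h4:11  h5:0.
Shift D→3.
Schedule A@1, B@1, C@1, D@3, E@1: h1:16  h2:16  h3:15  h4:15  h5:4 — peak 16.

16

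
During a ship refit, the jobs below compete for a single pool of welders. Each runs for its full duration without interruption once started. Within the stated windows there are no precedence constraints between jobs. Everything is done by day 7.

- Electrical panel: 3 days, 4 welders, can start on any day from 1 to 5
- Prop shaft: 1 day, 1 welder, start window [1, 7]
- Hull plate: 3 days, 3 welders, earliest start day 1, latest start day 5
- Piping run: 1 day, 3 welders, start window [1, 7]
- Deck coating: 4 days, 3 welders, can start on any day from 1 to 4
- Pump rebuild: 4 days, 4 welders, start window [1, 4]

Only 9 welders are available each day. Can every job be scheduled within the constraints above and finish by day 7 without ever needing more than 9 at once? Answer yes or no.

Schedule Electrical panel@1, Prop shaft@1, Hull plate@5, Piping run@5, Deck coating@4, Pump rebuild@1: d1:9  d2:8  d3:8  d4:7  d5:9  d6:6  d7:6 — peak 9 ≤ 9.

yes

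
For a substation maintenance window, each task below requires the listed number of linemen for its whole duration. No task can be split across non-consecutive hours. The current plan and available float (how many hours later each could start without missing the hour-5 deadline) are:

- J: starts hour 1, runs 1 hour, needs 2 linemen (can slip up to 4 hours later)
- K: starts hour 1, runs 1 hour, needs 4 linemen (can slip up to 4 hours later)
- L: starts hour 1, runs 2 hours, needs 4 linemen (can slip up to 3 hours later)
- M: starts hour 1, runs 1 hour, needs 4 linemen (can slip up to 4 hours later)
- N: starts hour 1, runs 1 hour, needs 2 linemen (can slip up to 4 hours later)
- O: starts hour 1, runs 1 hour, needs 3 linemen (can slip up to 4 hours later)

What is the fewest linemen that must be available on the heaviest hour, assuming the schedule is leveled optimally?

6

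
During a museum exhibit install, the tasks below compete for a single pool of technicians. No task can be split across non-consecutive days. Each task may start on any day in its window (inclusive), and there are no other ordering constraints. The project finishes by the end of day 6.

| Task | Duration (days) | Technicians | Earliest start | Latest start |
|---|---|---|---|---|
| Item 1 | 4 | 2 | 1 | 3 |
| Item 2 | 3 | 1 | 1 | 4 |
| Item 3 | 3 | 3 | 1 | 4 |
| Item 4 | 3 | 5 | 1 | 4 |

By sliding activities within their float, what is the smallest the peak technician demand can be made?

Early-start (Item 1@1, Item 2@1, Item 3@1, Item 4@1) gives peak 11: d1:11  d2:11  d3:11  d4:2  d5:0  d6:0.
Shift Item 4→4.
Schedule Item 1@1, Item 2@1, Item 3@1, Item 4@4: d1:6  d2:6  d3:6  d4:7  d5:5  d6:5 — peak 7.

7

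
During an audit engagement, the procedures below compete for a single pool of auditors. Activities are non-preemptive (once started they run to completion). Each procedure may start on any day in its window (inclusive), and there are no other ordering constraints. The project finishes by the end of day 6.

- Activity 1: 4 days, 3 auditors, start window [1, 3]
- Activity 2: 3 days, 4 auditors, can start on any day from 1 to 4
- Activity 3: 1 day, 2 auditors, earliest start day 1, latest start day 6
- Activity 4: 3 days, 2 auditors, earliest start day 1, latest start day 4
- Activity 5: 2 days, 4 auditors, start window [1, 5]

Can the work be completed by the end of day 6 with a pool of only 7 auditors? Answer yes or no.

yes

Schedule Activity 1@1, Activity 2@1, Activity 3@4, Activity 4@4, Activity 5@5: d1:7  d2:7  d3:7  d4:7  d5:6  d6:6 — peak 7 ≤ 7.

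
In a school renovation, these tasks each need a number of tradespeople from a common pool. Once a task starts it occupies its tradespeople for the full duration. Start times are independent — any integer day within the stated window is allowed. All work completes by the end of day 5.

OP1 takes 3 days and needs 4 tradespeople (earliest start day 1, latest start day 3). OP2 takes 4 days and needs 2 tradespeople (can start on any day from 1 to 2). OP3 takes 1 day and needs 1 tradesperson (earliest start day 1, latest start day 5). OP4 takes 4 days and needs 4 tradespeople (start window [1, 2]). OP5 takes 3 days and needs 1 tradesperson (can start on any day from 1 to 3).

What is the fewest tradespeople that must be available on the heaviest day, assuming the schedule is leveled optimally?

11

Early-start (OP1@1, OP2@1, OP3@1, OP4@1, OP5@1) gives peak 12: d1:12  d2:11  d3:11  d4:6  d5:0.
Shift OP5→2.
Schedule OP1@1, OP2@1, OP3@1, OP4@1, OP5@2: d1:11  d2:11  d3:11  d4:7  d5:0 — peak 11.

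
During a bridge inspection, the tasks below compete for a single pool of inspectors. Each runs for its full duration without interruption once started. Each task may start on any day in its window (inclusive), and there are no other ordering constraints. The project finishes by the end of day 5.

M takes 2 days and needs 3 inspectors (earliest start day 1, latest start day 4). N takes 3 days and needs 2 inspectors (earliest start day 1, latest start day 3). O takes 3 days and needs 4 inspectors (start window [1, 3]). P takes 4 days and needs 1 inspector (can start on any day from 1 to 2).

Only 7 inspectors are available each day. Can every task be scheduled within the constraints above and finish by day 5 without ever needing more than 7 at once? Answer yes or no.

Schedule M@1, N@1, O@3, P@1: d1:6  d2:6  d3:7  d4:5  d5:4 — peak 7 ≤ 7.

yes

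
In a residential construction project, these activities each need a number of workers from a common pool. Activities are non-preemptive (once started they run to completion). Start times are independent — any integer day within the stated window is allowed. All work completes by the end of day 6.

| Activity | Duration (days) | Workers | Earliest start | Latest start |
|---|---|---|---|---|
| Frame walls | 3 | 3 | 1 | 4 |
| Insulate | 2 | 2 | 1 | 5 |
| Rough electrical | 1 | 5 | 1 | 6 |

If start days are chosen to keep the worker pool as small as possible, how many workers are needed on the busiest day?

Early-start (Frame walls@1, Insulate@1, Rough electrical@1) gives peak 10: d1:10  d2:5  d3:3  d4:0  d5:0  d6:0.
Shift Rough electrical→4.
Schedule Frame walls@1, Insulate@1, Rough electrical@4: d1:5  d2:5  d3:3  d4:5  d5:0  d6:0 — peak 5.

5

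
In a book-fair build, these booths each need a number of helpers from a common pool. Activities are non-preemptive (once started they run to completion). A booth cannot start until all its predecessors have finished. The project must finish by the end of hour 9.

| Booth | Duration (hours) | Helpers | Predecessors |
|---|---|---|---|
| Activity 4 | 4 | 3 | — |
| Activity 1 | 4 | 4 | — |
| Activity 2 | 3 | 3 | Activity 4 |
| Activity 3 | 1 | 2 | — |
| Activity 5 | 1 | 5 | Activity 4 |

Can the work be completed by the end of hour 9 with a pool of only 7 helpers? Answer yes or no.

Schedule Activity 4@1, Activity 1@1, Activity 2@5, Activity 3@5, Activity 5@8: h1:7  h2:7  h3:7  h4:7  h5:5  h6:3  h7:3  h8:5  h9:0 — peak 7 ≤ 7.

yes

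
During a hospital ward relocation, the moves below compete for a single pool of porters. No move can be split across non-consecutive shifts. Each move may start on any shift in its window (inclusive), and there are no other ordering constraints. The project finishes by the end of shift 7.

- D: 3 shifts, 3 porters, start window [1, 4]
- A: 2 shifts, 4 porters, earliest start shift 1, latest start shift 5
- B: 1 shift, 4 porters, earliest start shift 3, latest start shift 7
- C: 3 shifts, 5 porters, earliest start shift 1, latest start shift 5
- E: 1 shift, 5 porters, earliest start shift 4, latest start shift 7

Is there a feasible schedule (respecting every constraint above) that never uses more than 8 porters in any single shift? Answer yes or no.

Schedule D@1, A@1, B@3, C@4, E@7: s1:7  s2:7  s3:7  s4:5  s5:5  s6:5  s7:5 — peak 7 ≤ 8.

yes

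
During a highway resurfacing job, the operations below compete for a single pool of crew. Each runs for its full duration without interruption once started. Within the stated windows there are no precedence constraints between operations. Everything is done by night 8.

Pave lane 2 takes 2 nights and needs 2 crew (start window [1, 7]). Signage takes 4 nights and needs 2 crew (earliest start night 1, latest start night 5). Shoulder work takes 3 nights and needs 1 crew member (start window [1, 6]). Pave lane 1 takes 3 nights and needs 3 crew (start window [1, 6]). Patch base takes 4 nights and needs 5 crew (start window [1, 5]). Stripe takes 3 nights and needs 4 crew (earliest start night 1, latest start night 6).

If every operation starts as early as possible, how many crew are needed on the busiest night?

Early-start schedule: Pave lane 2@1, Signage@1, Shoulder work@1, Pave lane 1@1, Patch base@1, Stripe@1.
Load per night: night 1: 17, night 2: 17, night 3: 15, night 4: 7, night 5: 0, night 6: 0, night 7: 0, night 8: 0.
Peak is 17.

17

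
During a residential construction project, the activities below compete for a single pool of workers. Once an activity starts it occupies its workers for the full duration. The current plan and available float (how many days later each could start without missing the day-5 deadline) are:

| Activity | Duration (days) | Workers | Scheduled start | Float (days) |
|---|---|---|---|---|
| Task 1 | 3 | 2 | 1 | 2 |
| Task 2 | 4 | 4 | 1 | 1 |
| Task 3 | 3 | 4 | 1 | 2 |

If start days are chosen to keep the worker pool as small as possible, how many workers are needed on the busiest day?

Schedule Task 1@1, Task 2@1, Task 3@1: d1:10  d2:10  d3:10  d4:4  d5:0 — peak 10.
No arrangement of the 18 feasible schedules does better.

10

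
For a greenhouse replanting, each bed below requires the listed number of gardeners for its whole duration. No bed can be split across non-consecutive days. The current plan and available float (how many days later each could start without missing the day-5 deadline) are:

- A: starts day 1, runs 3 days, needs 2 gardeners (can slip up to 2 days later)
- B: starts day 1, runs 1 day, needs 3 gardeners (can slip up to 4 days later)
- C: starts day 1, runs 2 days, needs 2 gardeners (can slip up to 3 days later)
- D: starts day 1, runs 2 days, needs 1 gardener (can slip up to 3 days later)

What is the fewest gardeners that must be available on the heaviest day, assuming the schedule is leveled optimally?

4

Early-start (A@1, B@1, C@1, D@1) gives peak 8: d1:8  d2:5  d3:2  d4:0  d5:0.
Shift B→4, D→3.
Schedule A@1, B@4, C@1, D@3: d1:4  d2:4  d3:3  d4:4  d5:0 — peak 4.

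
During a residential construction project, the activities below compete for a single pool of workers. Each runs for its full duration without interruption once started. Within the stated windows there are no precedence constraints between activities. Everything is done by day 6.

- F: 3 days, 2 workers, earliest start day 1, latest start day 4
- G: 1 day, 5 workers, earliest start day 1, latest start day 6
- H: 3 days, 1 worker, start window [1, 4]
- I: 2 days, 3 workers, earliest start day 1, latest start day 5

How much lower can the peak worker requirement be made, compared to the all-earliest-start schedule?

6

Early-start peak: d1:11  d2:6  d3:3  d4:0  d5:0  d6:0 ⇒ 11.
Leveled (F@1, G@4, H@1, I@5): d1:3  d2:3  d3:3  d4:5  d5:3  d6:3 ⇒ 5.
Reduction 11 − 5 = 6.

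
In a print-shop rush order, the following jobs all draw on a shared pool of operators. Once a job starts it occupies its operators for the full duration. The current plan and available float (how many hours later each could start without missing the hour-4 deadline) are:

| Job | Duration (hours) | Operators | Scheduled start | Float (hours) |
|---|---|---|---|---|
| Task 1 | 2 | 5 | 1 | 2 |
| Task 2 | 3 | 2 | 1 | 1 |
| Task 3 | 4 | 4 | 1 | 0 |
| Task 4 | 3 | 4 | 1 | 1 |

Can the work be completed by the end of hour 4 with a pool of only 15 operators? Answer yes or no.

yes

Schedule Task 1@1, Task 2@1, Task 3@1, Task 4@1: h1:15  h2:15  h3:10  h4:4 — peak 15 ≤ 15.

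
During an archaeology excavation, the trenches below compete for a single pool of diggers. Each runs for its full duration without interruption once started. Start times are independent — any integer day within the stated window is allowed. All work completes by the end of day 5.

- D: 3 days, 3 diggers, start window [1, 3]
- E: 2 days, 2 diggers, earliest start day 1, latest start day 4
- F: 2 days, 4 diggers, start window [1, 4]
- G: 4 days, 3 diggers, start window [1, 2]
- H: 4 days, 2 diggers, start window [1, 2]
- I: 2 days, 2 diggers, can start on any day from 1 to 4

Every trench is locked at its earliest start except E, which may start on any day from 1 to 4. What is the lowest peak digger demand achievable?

E@1: d1:16  d2:16  d3:8  d4:5  d5:0 → peak 16
E@2: d1:14  d2:16  d3:10  d4:5  d5:0 → peak 16
E@3: d1:14  d2:14  d3:10  d4:7  d5:0 → peak 14
E@4: d1:14  d2:14  d3:8  d4:7  d5:2 → peak 14
Best is E@3, peak 14.

14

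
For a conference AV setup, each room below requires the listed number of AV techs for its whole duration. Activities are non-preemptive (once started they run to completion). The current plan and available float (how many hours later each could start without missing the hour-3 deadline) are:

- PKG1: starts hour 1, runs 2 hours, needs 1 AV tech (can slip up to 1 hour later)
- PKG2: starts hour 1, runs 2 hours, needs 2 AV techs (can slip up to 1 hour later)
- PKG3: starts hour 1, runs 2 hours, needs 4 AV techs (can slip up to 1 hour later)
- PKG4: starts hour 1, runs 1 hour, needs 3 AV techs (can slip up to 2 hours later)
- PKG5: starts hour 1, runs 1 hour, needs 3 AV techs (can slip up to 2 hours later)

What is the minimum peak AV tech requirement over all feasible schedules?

7

Early-start (PKG1@1, PKG2@1, PKG3@1, PKG4@1, PKG5@1) gives peak 13: h1:13  h2:7  h3:0.
Shift PKG4→3, PKG5→3.
Schedule PKG1@1, PKG2@1, PKG3@1, PKG4@3, PKG5@3: h1:7  h2:7  h3:6 — peak 7.
Total AV tech-hours = 20 over 3 hours ⇒ peak ≥ ⌈20/3⌉ = 7, so 7 is optimal.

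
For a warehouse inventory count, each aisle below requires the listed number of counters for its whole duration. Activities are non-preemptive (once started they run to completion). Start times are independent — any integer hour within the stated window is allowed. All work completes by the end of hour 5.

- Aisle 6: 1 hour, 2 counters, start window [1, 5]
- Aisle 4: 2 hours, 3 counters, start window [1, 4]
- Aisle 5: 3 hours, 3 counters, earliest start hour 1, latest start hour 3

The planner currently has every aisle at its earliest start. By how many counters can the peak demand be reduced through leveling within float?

3

Early-start peak: h1:8  h2:6  h3:3  h4:0  h5:0 ⇒ 8.
Leveled (Aisle 6@1, Aisle 4@1, Aisle 5@3): h1:5  h2:3  h3:3  h4:3  h5:3 ⇒ 5.
Reduction 8 − 5 = 3.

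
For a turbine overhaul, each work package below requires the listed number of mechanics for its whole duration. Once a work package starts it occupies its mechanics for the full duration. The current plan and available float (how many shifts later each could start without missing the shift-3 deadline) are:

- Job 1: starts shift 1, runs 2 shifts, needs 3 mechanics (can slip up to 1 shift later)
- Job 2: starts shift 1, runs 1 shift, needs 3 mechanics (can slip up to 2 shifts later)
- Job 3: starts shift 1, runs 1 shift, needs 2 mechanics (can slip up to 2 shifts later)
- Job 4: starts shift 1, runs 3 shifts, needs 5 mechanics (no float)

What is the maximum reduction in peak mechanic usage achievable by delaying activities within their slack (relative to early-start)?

Early-start peak: s1:13  s2:8  s3:5 ⇒ 13.
Leveled (Job 1@1, Job 2@3, Job 3@1, Job 4@1): s1:10  s2:8  s3:8 ⇒ 10.
Reduction 13 − 10 = 3.

3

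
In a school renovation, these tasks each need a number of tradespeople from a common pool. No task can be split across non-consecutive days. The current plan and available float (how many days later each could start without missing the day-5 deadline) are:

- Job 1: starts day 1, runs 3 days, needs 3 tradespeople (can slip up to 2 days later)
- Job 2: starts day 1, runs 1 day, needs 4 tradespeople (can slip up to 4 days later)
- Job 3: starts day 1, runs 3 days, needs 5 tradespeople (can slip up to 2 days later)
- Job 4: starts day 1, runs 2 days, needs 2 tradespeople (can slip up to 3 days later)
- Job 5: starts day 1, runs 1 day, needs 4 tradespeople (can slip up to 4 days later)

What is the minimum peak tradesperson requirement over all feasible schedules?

8

Early-start (Job 1@1, Job 2@1, Job 3@1, Job 4@1, Job 5@1) gives peak 18: d1:18  d2:10  d3:8  d4:0  d5:0.
Shift Job 3→2, Job 4→4, Job 5→5.
Schedule Job 1@1, Job 2@1, Job 3@2, Job 4@4, Job 5@5: d1:7  d2:8  d3:8  d4:7  d5:6 — peak 8.
Total tradesperson-days = 36 over 5 days ⇒ peak ≥ ⌈36/5⌉ = 8, so 8 is optimal.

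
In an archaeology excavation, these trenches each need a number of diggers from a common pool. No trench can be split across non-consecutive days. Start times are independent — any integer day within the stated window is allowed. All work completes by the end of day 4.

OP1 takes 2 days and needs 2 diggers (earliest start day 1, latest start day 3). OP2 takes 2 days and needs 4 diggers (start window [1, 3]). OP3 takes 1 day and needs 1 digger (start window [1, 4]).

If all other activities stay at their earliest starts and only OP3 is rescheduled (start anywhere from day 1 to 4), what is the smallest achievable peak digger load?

OP3@1: d1:7  d2:6  d3:0  d4:0 → peak 7
OP3@2: d1:6  d2:7  d3:0  d4:0 → peak 7
OP3@3: d1:6  d2:6  d3:1  d4:0 → peak 6
OP3@4: d1:6  d2:6  d3:0  d4:1 → peak 6
Best is OP3@3, peak 6.

6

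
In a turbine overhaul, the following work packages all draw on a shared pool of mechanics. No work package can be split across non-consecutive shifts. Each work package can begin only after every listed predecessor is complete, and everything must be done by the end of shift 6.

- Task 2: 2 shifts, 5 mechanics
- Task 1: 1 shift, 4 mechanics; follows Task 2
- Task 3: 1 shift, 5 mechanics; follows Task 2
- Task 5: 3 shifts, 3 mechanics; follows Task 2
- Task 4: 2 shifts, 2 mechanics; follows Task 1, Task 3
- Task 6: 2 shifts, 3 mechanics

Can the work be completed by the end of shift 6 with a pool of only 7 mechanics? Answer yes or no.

The minimum achievable peak is 8; 7 < 8, so no feasible schedule stays within the cap.

no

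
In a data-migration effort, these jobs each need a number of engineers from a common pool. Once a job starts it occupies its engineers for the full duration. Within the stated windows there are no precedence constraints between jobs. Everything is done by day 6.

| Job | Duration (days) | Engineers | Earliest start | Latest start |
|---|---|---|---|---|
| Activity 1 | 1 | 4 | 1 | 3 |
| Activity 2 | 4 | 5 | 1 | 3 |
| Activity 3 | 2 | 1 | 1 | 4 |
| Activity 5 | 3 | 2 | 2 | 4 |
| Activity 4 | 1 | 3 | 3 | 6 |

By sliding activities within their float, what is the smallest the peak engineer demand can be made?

Early-start (Activity 1@1, Activity 2@1, Activity 3@1, Activity 5@2, Activity 4@3) gives peak 10: d1:10  d2:8  d3:10  d4:7  d5:0  d6:0.
Shift Activity 2→2, Activity 5→3, Activity 4→6.
Schedule Activity 1@1, Activity 2@2, Activity 3@1, Activity 5@3, Activity 4@6: d1:5  d2:6  d3:7  d4:7  d5:7  d6:3 — peak 7.

7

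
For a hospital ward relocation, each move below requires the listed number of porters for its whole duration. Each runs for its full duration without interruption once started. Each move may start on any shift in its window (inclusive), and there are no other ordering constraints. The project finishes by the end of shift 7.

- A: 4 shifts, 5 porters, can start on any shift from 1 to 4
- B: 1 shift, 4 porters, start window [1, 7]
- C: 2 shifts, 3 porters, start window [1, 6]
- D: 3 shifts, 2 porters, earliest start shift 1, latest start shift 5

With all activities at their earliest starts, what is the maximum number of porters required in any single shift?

Early-start schedule: A@1, B@1, C@1, D@1.
Load per shift: shift 1: 14, shift 2: 10, shift 3: 7, shift 4: 5, shift 5: 0, shift 6: 0, shift 7: 0.
Peak is 14.

14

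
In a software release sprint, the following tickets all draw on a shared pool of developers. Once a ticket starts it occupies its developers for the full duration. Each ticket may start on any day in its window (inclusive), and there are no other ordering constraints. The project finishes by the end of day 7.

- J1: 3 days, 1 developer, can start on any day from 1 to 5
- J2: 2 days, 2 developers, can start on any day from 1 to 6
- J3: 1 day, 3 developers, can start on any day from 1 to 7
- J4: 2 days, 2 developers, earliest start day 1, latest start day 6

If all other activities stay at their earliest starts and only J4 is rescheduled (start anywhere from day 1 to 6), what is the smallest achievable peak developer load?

J4@1: d1:8  d2:5  d3:1  d4:0  d5:0  d6:0  d7:0 → peak 8
J4@2: d1:6  d2:5  d3:3  d4:0  d5:0  d6:0  d7:0 → peak 6
J4@3: d1:6  d2:3  d3:3  d4:2  d5:0  d6:0  d7:0 → peak 6
J4@4: d1:6  d2:3  d3:1  d4:2  d5:2  d6:0  d7:0 → peak 6
J4@5: d1:6  d2:3  d3:1  d4:0  d5:2  d6:2  d7:0 → peak 6
J4@6: d1:6  d2:3  d3:1  d4:0  d5:0  d6:2  d7:2 → peak 6
Best is J4@2, peak 6.

6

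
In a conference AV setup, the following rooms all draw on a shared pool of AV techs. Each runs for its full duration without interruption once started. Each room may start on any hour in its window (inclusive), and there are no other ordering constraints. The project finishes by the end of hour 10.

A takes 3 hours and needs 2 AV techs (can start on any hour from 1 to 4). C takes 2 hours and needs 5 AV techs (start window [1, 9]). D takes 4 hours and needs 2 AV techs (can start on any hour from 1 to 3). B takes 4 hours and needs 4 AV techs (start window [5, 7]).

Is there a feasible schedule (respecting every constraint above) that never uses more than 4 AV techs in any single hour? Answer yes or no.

The minimum achievable peak is 5; 4 < 5, so no feasible schedule stays within the cap.

no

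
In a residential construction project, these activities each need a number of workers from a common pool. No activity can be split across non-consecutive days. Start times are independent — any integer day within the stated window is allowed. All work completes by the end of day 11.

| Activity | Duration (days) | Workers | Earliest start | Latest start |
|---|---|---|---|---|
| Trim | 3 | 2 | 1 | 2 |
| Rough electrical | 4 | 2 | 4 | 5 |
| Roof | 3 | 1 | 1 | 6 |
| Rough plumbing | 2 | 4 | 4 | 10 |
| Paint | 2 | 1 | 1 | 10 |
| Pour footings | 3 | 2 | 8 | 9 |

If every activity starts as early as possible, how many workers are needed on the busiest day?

Early-start schedule: Trim@1, Rough electrical@4, Roof@1, Rough plumbing@4, Paint@1, Pour footings@8.
Load per day: day 1: 4, day 2: 4, day 3: 3, day 4: 6, day 5: 6, day 6: 2, day 7: 2, day 8: 2, day 9: 2, day 10: 2, day 11: 0.
Peak is 6.

6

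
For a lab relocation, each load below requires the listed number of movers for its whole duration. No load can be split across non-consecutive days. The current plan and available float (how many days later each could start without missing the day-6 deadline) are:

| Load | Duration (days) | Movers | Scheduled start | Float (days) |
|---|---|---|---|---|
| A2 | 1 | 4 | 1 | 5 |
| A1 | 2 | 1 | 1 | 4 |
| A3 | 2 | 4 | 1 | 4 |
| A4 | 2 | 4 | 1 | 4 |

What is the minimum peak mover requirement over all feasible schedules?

Early-start (A2@1, A1@1, A3@1, A4@1) gives peak 13: d1:13  d2:9  d3:0  d4:0  d5:0  d6:0.
Shift A3→2, A4→4.
Schedule A2@1, A1@1, A3@2, A4@4: d1:5  d2:5  d3:4  d4:4  d5:4  d6:0 — peak 5.

5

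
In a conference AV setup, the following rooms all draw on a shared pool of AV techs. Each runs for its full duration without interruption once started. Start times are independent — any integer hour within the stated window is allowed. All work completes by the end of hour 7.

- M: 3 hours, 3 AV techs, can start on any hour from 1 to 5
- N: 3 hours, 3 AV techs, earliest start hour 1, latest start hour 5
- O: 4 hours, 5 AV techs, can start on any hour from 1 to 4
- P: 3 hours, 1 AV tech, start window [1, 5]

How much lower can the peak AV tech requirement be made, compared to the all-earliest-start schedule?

Early-start peak: h1:12  h2:12  h3:12  h4:5  h5:0  h6:0  h7:0 ⇒ 12.
Leveled (M@1, N@1, O@4, P@4): h1:6  h2:6  h3:6  h4:6  h5:6  h6:6  h7:5 ⇒ 6.
Reduction 12 − 6 = 6.

6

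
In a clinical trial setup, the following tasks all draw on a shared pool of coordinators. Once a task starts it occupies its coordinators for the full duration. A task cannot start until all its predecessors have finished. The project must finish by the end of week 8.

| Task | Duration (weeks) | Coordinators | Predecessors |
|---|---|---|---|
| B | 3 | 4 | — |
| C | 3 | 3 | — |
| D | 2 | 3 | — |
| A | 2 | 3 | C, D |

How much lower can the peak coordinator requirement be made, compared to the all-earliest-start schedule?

4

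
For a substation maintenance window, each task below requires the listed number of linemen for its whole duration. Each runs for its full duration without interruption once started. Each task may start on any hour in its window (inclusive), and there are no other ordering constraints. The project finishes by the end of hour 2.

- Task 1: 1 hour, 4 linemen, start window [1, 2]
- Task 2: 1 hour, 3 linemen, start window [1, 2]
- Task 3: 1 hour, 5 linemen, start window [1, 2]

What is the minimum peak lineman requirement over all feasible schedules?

Early-start (Task 1@1, Task 2@1, Task 3@1) gives peak 12: h1:12  h2:0.
Shift Task 3→2.
Schedule Task 1@1, Task 2@1, Task 3@2: h1:7  h2:5 — peak 7.
No arrangement of the 8 feasible schedules does better.

7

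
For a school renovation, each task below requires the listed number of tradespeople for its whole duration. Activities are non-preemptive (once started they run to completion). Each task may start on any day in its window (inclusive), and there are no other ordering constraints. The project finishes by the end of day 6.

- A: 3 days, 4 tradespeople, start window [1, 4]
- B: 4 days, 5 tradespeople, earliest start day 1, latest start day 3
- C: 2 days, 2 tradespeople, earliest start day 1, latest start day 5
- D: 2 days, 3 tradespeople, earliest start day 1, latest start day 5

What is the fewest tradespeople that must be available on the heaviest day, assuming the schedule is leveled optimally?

9

Early-start (A@1, B@1, C@1, D@1) gives peak 14: d1:14  d2:14  d3:9  d4:5  d5:0  d6:0.
Shift C→4, D→5.
Schedule A@1, B@1, C@4, D@5: d1:9  d2:9  d3:9  d4:7  d5:5  d6:3 — peak 9.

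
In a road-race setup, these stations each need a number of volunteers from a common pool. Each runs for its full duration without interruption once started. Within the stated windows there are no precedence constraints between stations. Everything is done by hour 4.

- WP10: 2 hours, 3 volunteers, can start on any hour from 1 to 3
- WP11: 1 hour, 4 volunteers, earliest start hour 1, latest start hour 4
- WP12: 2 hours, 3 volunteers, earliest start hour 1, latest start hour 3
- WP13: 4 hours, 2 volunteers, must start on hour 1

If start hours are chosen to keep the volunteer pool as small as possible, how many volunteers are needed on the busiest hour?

8

Early-start (WP10@1, WP11@1, WP12@1, WP13@1) gives peak 12: h1:12  h2:8  h3:2  h4:2.
Shift WP11→3.
Schedule WP10@1, WP11@3, WP12@1, WP13@1: h1:8  h2:8  h3:6  h4:2 — peak 8.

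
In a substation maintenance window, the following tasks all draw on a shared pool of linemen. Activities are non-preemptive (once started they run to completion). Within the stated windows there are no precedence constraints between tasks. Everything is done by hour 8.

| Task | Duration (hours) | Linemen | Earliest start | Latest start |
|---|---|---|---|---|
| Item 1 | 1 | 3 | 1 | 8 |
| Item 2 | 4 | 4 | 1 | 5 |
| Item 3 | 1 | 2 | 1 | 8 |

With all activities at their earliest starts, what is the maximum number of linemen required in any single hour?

Early-start schedule: Item 1@1, Item 2@1, Item 3@1.
Load per hour: hour 1: 9, hour 2: 4, hour 3: 4, hour 4: 4, hour 5: 0, hour 6: 0, hour 7: 0, hour 8: 0.
Peak is 9.

9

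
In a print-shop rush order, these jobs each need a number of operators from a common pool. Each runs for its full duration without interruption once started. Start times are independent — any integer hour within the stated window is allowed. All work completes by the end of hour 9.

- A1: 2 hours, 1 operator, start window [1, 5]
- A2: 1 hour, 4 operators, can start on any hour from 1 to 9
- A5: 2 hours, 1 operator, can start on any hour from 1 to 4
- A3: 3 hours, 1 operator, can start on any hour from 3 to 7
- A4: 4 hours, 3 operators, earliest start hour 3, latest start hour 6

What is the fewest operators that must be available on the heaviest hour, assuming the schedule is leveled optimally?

Early-start (A1@1, A2@1, A5@1, A3@3, A4@3) gives peak 6: h1:6  h2:2  h3:4  h4:4  h5:4  h6:3  h7:0  h8:0  h9:0.
Shift A2→3, A3→4, A4→4.
Schedule A1@1, A2@3, A5@1, A3@4, A4@4: h1:2  h2:2  h3:4  h4:4  h5:4  h6:4  h7:3  h8:0  h9:0 — peak 4.

4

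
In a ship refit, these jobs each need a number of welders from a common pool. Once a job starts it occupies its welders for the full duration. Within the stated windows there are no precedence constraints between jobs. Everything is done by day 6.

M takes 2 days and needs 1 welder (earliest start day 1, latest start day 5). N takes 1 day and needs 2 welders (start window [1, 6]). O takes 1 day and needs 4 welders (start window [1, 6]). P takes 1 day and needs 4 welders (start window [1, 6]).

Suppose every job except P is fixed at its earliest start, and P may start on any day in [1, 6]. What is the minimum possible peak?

7

P@1: d1:11  d2:1  d3:0  d4:0  d5:0  d6:0 → peak 11
P@2: d1:7  d2:5  d3:0  d4:0  d5:0  d6:0 → peak 7
P@3: d1:7  d2:1  d3:4  d4:0  d5:0  d6:0 → peak 7
P@4: d1:7  d2:1  d3:0  d4:4  d5:0  d6:0 → peak 7
P@5: d1:7  d2:1  d3:0  d4:0  d5:4  d6:0 → peak 7
P@6: d1:7  d2:1  d3:0  d4:0  d5:0  d6:4 → peak 7
Best is P@2, peak 7.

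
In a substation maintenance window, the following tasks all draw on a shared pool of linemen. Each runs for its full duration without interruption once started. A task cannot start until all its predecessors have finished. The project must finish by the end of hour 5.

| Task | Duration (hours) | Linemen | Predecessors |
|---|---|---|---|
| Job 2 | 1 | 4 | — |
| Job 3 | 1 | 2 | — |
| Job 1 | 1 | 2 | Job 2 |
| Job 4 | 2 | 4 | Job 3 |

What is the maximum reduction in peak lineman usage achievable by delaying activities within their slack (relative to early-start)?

Early-start peak: h1:6  h2:6  h3:4  h4:0  h5:0 ⇒ 6.
Leveled (Job 2@1, Job 3@2, Job 1@2, Job 4@3): h1:4  h2:4  h3:4  h4:4  h5:0 ⇒ 4.
Reduction 6 − 4 = 2.

2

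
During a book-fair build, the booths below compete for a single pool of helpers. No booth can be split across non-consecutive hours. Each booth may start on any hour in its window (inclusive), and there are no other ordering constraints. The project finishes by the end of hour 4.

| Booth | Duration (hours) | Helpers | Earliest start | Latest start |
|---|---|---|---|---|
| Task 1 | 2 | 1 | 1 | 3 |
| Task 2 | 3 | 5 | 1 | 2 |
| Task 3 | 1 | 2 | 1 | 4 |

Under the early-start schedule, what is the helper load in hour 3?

At early start, hour 3 has: Task 2.
Demand: 5 = 5.

5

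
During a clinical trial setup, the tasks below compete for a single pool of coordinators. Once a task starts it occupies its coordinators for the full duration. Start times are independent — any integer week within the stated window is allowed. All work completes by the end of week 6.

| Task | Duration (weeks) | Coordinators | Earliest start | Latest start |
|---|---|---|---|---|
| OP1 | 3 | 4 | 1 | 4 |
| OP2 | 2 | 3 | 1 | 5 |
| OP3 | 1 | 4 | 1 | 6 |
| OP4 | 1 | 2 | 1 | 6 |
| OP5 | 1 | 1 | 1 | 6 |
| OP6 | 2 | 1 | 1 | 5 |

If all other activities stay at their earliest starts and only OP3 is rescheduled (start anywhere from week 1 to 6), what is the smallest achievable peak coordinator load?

OP3@1: w1:15  w2:8  w3:4  w4:0  w5:0  w6:0 → peak 15
OP3@2: w1:11  w2:12  w3:4  w4:0  w5:0  w6:0 → peak 12
OP3@3: w1:11  w2:8  w3:8  w4:0  w5:0  w6:0 → peak 11
OP3@4: w1:11  w2:8  w3:4  w4:4  w5:0  w6:0 → peak 11
OP3@5: w1:11  w2:8  w3:4  w4:0  w5:4  w6:0 → peak 11
OP3@6: w1:11  w2:8  w3:4  w4:0  w5:0  w6:4 → peak 11
Best is OP3@3, peak 11.

11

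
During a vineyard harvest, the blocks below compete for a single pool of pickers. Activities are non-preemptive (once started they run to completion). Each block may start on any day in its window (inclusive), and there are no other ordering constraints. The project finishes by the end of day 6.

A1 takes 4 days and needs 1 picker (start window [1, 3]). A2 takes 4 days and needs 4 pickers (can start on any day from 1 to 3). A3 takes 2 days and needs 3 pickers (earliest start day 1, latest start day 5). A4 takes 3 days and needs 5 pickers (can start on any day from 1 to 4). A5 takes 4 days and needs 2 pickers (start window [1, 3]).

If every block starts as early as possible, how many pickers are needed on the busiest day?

Early-start schedule: A1@1, A2@1, A3@1, A4@1, A5@1.
Load per day: day 1: 15, day 2: 15, day 3: 12, day 4: 7, day 5: 0, day 6: 0.
Peak is 15.

15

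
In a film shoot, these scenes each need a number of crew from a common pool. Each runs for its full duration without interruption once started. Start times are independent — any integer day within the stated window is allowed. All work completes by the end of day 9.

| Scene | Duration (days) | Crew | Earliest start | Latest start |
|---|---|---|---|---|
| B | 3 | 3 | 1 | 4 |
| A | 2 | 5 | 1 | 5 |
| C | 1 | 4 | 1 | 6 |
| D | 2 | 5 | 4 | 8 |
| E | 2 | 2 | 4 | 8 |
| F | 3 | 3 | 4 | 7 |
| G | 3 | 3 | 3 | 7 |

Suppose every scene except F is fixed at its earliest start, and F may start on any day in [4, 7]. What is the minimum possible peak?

F@4: d1:12  d2:8  d3:6  d4:13  d5:13  d6:3  d7:0  d8:0  d9:0 → peak 13
F@5: d1:12  d2:8  d3:6  d4:10  d5:13  d6:3  d7:3  d8:0  d9:0 → peak 13
F@6: d1:12  d2:8  d3:6  d4:10  d5:10  d6:3  d7:3  d8:3  d9:0 → peak 12
F@7: d1:12  d2:8  d3:6  d4:10  d5:10  d6:0  d7:3  d8:3  d9:3 → peak 12
Best is F@6, peak 12.

12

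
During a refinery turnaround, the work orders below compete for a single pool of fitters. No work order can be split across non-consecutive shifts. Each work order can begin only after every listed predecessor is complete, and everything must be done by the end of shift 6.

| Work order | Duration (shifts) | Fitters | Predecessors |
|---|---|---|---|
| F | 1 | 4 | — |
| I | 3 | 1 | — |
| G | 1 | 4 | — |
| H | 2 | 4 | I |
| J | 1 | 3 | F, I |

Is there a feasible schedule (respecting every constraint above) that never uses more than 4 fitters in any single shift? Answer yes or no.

no

The minimum achievable peak is 5; 4 < 5, so no feasible schedule stays within the cap.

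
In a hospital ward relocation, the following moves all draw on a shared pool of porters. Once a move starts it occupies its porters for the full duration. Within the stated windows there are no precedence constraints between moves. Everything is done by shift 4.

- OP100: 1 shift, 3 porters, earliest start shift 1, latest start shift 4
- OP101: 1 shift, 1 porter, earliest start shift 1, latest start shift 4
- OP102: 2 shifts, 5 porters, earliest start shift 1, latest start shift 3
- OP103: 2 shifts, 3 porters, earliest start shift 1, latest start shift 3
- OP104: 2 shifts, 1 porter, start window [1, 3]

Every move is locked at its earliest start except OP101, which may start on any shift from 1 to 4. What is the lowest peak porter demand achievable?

OP101@1: s1:13  s2:9  s3:0  s4:0 → peak 13
OP101@2: s1:12  s2:10  s3:0  s4:0 → peak 12
OP101@3: s1:12  s2:9  s3:1  s4:0 → peak 12
OP101@4: s1:12  s2:9  s3:0  s4:1 → peak 12
Best is OP101@2, peak 12.

12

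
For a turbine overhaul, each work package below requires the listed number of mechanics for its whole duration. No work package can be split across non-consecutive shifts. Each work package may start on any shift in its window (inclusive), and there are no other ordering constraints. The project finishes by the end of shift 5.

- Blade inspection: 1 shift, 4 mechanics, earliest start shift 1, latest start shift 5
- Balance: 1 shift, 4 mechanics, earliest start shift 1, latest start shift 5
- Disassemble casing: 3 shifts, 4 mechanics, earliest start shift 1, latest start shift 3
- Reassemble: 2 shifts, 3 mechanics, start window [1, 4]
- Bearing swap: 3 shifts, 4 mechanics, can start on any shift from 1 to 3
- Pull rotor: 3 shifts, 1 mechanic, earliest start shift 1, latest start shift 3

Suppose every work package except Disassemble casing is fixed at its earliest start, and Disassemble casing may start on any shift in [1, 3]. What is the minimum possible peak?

16

Disassemble casing@1: s1:20  s2:12  s3:9  s4:0  s5:0 → peak 20
Disassemble casing@2: s1:16  s2:12  s3:9  s4:4  s5:0 → peak 16
Disassemble casing@3: s1:16  s2:8  s3:9  s4:4  s5:4 → peak 16
Best is Disassemble casing@2, peak 16.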